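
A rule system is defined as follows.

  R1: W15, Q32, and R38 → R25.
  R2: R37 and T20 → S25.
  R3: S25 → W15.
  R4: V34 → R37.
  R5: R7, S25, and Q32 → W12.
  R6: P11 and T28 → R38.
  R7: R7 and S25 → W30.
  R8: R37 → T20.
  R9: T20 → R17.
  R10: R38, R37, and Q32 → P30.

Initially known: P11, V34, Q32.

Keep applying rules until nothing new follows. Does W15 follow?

Yes

V34 holds, so R37 follows (R4).
From R37, R8 gives T20.
From R37 and T20, R2 gives S25.
S25 holds, so W15 follows (R3).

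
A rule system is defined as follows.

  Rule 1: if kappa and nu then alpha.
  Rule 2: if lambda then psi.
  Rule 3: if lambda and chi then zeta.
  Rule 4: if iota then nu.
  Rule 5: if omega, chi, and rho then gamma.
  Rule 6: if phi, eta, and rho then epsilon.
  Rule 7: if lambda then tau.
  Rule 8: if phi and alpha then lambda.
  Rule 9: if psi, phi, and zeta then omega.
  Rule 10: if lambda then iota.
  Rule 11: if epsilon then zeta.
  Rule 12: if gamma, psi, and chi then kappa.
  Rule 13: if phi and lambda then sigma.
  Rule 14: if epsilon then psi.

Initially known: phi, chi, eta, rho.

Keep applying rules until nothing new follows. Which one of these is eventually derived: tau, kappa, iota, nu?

From phi, eta, and rho, Rule 6 gives epsilon.
From epsilon, Rule 11 gives zeta.
epsilon holds, so psi follows (Rule 14).
From psi, phi, and zeta, Rule 9 gives omega.
From omega, chi, and rho, Rule 5 gives gamma.
From gamma, psi, and chi, Rule 12 gives kappa.
nu would need iota (Rule 4), but iota is never established. tau would need lambda (Rule 7), but lambda is never established. iota would need lambda (Rule 10), but lambda is never established.

kappa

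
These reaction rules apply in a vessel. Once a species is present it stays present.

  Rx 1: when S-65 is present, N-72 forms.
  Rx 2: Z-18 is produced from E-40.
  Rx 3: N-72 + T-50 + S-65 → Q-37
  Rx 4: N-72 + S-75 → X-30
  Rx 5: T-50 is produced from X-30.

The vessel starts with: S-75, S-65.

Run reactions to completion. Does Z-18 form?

Z-18 would need E-40 (Rx 2), but E-40 never forms.

No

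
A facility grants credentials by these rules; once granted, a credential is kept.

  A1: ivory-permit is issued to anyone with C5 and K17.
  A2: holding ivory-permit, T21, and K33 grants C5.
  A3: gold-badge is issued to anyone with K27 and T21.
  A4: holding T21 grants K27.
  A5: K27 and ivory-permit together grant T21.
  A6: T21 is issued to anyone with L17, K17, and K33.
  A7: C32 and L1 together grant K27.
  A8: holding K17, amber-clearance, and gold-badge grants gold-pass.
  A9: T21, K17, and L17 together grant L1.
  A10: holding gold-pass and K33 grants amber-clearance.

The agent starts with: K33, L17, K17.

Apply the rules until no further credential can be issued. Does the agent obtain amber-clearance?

No

amber-clearance would need gold-pass and K33 (A10), but gold-pass is never granted.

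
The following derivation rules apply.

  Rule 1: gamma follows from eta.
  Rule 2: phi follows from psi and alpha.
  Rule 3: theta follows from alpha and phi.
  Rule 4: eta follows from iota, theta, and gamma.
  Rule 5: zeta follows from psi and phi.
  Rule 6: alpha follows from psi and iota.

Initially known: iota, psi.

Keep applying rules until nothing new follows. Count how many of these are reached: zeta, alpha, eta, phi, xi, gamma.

3

psi and iota hold, so alpha follows (Rule 6).
From psi and alpha, Rule 2 gives phi.
psi and phi hold, so zeta follows (Rule 5).
zeta: reached.
alpha: reached.
eta would need iota, theta, and gamma (Rule 4), but gamma is never established.
phi: reached.
No rule produces xi, and it is not given.
gamma would need eta (Rule 1), but eta is never established.
Reached: zeta, alpha, and phi — 3 of the 6.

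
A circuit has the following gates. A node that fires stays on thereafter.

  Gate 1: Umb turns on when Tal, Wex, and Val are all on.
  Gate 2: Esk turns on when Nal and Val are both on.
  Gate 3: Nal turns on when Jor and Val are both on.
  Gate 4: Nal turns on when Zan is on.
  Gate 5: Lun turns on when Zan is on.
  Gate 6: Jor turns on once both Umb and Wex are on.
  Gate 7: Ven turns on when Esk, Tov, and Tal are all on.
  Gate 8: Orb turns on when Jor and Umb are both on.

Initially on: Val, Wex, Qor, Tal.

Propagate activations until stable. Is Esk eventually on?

Yes

Tal, Wex, and Val are on, so Umb turns on (Gate 1).
Umb and Wex are on, so Jor turns on (Gate 6).
Gate 3: Jor and Val on → Nal on.
Gate 2: Nal and Val on → Esk on.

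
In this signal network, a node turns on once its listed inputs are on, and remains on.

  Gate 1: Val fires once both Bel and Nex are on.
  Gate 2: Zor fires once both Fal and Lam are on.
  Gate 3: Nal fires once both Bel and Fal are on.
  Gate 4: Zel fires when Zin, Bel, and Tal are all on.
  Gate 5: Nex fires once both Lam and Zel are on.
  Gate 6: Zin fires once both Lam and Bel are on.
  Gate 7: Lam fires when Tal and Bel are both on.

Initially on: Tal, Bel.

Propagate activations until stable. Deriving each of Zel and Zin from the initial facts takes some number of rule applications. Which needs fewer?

Zin: Gate 7: Tal and Bel on → Lam on. Lam and Bel are on, so Zin fires (Gate 6). [2 rule applications]
Zel: Gate 7: Tal and Bel on → Lam on. Lam and Bel are on, so Zin fires (Gate 6). Gate 4: Zin, Bel, and Tal on → Zel on. [3 rule applications]
Zin needs fewer.

Zin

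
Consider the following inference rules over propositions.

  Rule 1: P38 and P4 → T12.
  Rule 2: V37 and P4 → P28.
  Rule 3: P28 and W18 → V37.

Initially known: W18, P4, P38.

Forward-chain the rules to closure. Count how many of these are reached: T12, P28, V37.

P38 and P4 hold, so T12 follows (Rule 1).
T12: reached.
P28 would need V37 and P4 (Rule 2), but V37 is never established.
V37 would need P28 and W18 (Rule 3), but P28 is never established.
Reached: T12 — 1 of the 3.

1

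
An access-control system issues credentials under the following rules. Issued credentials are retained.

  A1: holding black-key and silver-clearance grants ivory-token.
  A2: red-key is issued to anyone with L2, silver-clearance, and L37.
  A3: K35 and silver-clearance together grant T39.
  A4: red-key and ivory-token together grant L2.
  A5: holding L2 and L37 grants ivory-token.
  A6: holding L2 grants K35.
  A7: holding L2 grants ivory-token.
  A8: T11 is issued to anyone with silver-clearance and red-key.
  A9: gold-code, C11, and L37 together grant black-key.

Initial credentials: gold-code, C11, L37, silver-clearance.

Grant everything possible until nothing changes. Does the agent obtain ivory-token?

Holding gold-code, C11, and L37 grants black-key (A9).
Holding black-key and silver-clearance grants ivory-token (A1).

Yes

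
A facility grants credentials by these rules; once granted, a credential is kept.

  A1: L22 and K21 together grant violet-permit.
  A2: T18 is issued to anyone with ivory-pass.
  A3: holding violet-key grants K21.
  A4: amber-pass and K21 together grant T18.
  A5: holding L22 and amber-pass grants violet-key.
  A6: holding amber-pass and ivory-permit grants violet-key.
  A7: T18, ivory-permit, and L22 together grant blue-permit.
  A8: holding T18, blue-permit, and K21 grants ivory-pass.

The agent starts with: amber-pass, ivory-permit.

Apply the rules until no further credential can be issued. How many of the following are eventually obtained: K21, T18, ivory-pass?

Holding amber-pass and ivory-permit grants violet-key (A6).
Holding violet-key grants K21 (A3).
Holding amber-pass and K21 grants T18 (A4).
K21: reached.
T18: reached.
ivory-pass would need T18, blue-permit, and K21 (A8), but blue-permit is never granted.
Reached: K21 and T18 — 2 of the 3.

2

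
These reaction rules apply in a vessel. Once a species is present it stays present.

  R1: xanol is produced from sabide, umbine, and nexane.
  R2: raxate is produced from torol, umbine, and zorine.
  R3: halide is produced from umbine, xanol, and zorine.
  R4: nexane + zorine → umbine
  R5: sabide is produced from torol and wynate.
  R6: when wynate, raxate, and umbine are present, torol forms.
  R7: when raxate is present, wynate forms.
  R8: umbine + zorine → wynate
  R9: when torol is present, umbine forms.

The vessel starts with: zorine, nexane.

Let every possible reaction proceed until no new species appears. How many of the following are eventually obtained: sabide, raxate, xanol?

sabide would need torol and wynate (R5), but torol never forms.
raxate would need torol, umbine, and zorine (R2), but torol never forms.
xanol would need sabide, umbine, and nexane (R1), but sabide never forms.
None of the 3 are reached.

0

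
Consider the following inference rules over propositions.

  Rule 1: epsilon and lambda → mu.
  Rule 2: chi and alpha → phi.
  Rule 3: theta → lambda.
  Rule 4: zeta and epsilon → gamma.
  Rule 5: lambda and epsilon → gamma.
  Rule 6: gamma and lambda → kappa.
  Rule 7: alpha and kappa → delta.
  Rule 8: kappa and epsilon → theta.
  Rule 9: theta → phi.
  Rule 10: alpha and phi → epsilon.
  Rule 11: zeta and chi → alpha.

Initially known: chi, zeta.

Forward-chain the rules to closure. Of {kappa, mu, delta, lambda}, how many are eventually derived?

kappa would need gamma and lambda (Rule 6), but lambda is never established.
mu would need epsilon and lambda (Rule 1), but lambda is never established.
delta would need alpha and kappa (Rule 7), but kappa is never established.
lambda would need theta (Rule 3), but theta is never established.
None of the 4 are reached.

0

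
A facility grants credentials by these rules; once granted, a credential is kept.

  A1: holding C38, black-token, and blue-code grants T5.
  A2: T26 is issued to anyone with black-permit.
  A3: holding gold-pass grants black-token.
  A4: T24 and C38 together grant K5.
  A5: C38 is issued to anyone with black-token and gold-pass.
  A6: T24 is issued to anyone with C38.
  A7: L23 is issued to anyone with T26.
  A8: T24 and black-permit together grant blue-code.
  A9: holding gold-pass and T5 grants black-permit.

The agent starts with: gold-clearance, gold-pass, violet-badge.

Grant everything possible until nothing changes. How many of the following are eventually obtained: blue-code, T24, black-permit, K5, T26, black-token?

3

Holding gold-pass grants black-token (A3).
Holding black-token and gold-pass grants C38 (A5).
Holding C38 grants T24 (A6).
Holding T24 and C38 grants K5 (A4).
blue-code would need T24 and black-permit (A8), but black-permit is never granted.
T24: reached.
black-permit would need gold-pass and T5 (A9), but T5 is never granted.
K5: reached.
T26 would need black-permit (A2), but black-permit is never granted.
black-token: reached.
Reached: T24, K5, and black-token — 3 of the 6.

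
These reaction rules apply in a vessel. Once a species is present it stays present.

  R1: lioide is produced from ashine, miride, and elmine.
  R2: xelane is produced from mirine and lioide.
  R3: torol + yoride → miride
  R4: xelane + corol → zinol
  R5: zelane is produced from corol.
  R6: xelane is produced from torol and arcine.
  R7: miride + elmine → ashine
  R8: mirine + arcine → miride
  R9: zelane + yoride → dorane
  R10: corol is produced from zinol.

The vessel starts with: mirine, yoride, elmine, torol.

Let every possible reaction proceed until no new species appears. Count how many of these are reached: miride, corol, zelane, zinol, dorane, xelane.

2

torol and yoride present → miride forms (R3).
miride and elmine present → ashine forms (R7).
ashine, miride, and elmine present → lioide forms (R1).
mirine and lioide present → xelane forms (R2).
miride: reached.
corol would need zinol (R10), but zinol never forms.
zelane would need corol (R5), but corol never forms.
zinol would need xelane and corol (R4), but corol never forms.
dorane would need zelane and yoride (R9), but zelane never forms.
xelane: reached.
Reached: miride and xelane — 2 of the 6.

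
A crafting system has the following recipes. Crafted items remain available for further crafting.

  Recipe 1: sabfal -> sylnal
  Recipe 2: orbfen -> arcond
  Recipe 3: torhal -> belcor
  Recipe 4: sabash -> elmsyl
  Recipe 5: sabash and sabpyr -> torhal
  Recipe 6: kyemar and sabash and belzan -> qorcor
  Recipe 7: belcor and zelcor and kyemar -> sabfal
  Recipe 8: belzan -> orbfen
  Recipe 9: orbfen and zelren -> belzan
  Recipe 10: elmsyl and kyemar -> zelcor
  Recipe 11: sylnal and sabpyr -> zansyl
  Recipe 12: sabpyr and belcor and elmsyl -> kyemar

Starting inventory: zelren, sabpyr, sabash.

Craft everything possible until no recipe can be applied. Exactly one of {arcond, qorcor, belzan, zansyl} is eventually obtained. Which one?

Using Recipe 5, sabash and sabpyr make torhal.
sabash -> elmsyl (Recipe 4).
Using Recipe 3, torhal makes belcor.
sabpyr and belcor and elmsyl -> kyemar (Recipe 12).
elmsyl and kyemar -> zelcor (Recipe 10).
Using Recipe 7, belcor, zelcor, and kyemar make sabfal.
Using Recipe 1, sabfal makes sylnal.
Using Recipe 11, sylnal and sabpyr make zansyl.
belzan would need orbfen and zelren (Recipe 9), but orbfen is never obtained. qorcor would need kyemar, sabash, and belzan (Recipe 6), but belzan is never obtained. arcond would need orbfen (Recipe 2), but orbfen is never obtained.

zansyl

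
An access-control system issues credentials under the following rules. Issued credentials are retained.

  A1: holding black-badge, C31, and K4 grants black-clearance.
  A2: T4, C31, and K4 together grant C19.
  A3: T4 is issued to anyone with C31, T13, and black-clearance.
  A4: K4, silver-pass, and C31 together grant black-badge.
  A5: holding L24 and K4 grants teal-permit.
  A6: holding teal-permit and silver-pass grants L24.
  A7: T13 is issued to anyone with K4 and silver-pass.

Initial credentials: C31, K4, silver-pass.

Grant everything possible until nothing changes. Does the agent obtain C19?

Yes

Holding K4 and silver-pass grants T13 (A7).
Holding K4, silver-pass, and C31 grants black-badge (A4).
Holding black-badge, C31, and K4 grants black-clearance (A1).
Holding C31, T13, and black-clearance grants T4 (A3).
Holding T4, C31, and K4 grants C19 (A2).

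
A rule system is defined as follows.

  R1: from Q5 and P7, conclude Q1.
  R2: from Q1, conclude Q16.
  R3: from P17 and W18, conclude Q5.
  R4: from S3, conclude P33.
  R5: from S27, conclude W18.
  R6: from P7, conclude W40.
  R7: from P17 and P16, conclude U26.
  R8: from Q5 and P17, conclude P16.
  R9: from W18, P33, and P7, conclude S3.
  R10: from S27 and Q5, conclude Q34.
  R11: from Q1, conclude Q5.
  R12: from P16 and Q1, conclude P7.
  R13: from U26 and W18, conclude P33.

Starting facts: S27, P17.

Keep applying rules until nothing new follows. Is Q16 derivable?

Q16 would need Q1 (R2), but Q1 is never established.

No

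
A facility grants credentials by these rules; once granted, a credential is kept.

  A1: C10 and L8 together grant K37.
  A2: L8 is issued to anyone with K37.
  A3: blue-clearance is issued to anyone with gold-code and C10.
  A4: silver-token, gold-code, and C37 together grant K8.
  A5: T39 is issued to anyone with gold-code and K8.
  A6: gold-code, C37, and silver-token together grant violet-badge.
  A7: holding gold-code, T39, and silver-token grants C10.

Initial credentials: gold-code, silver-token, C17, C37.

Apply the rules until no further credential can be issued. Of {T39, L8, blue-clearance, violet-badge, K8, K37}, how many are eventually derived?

4

Holding gold-code, C37, and silver-token grants violet-badge (A6).
Holding silver-token, gold-code, and C37 grants K8 (A4).
Holding gold-code and K8 grants T39 (A5).
Holding gold-code, T39, and silver-token grants C10 (A7).
Holding gold-code and C10 grants blue-clearance (A3).
T39: reached.
L8 would need K37 (A2), but K37 is never granted.
blue-clearance: reached.
violet-badge: reached.
K8: reached.
K37 would need C10 and L8 (A1), but L8 is never granted.
Reached: T39, blue-clearance, violet-badge, and K8 — 4 of the 6.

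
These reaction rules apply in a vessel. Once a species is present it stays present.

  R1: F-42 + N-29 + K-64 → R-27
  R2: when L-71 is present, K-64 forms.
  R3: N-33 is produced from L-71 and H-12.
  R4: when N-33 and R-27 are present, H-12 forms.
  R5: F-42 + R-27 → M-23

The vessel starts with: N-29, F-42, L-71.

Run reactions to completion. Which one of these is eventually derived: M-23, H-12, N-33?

L-71 present → K-64 forms (R2).
F-42, N-29, and K-64 present → R-27 forms (R1).
F-42 and R-27 present → M-23 forms (R5).
H-12 would need N-33 and R-27 (R4), but N-33 never forms. N-33 would need L-71 and H-12 (R3), but H-12 never forms.

M-23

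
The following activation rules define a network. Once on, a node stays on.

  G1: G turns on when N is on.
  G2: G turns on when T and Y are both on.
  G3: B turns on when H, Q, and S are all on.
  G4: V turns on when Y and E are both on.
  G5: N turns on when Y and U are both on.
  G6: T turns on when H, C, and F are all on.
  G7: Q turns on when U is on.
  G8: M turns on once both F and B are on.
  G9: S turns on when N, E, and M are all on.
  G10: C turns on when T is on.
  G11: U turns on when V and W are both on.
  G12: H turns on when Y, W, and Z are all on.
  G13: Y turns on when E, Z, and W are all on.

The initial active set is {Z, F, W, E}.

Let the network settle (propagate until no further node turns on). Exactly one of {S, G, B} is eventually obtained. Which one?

G13: E, Z, and W on → Y on.
G4: Y and E on → V on.
V and W are on, so U turns on (G11).
Y and U are on, so N turns on (G5).
N is on, so G turns on (G1).
B would need H, Q, and S (G3), but S never turns on. S would need N, E, and M (G9), but M never turns on.

G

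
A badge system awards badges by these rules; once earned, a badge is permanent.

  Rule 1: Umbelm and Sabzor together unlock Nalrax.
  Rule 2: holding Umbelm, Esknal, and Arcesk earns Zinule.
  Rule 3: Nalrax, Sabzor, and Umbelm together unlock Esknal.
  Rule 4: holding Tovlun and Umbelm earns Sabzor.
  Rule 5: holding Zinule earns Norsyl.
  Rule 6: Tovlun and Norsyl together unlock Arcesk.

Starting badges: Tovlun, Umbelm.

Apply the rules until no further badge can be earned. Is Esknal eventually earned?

With Tovlun and Umbelm, Sabzor is earned (Rule 4).
With Umbelm and Sabzor, Nalrax is earned (Rule 1).
With Nalrax, Sabzor, and Umbelm, Esknal is earned (Rule 3).

Yes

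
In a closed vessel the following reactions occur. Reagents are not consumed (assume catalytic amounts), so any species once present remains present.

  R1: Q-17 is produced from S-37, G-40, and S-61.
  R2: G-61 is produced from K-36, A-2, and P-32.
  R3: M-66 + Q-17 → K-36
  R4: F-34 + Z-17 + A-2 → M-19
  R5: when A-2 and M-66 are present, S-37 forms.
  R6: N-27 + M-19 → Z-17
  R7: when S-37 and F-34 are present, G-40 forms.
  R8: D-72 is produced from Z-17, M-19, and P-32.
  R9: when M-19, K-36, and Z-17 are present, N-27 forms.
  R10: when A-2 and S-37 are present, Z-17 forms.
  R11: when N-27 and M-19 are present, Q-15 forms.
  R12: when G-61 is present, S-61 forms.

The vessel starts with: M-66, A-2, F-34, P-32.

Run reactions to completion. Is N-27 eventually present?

No

N-27 would need M-19, K-36, and Z-17 (R9), but K-36 never forms.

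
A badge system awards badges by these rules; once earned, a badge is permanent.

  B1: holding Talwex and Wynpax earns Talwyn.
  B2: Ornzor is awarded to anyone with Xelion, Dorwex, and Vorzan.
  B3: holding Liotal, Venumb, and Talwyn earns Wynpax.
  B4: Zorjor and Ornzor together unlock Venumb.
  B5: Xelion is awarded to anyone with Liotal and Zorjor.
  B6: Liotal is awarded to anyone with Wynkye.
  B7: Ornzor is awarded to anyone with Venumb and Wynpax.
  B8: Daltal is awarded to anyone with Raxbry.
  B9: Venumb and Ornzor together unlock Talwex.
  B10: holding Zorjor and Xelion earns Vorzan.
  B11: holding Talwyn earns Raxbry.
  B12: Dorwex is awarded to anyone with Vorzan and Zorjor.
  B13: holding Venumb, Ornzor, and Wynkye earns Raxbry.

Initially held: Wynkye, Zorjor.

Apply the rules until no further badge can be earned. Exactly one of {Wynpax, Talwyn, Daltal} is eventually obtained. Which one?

With Wynkye, Liotal is earned (B6).
With Liotal and Zorjor, Xelion is earned (B5).
With Zorjor and Xelion, Vorzan is earned (B10).
With Vorzan and Zorjor, Dorwex is earned (B12).
With Xelion, Dorwex, and Vorzan, Ornzor is earned (B2).
With Zorjor and Ornzor, Venumb is earned (B4).
With Venumb, Ornzor, and Wynkye, Raxbry is earned (B13).
With Raxbry, Daltal is earned (B8).
Talwyn would need Talwex and Wynpax (B1), but Wynpax is never earned. Wynpax would need Liotal, Venumb, and Talwyn (B3), but Talwyn is never earned.

Daltal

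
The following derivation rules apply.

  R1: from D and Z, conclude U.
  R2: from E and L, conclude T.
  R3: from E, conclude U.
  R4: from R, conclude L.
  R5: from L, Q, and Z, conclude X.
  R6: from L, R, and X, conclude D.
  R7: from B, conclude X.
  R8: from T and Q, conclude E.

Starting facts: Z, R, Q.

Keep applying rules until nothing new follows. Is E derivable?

E would need T and Q (R8), but T is never established.

No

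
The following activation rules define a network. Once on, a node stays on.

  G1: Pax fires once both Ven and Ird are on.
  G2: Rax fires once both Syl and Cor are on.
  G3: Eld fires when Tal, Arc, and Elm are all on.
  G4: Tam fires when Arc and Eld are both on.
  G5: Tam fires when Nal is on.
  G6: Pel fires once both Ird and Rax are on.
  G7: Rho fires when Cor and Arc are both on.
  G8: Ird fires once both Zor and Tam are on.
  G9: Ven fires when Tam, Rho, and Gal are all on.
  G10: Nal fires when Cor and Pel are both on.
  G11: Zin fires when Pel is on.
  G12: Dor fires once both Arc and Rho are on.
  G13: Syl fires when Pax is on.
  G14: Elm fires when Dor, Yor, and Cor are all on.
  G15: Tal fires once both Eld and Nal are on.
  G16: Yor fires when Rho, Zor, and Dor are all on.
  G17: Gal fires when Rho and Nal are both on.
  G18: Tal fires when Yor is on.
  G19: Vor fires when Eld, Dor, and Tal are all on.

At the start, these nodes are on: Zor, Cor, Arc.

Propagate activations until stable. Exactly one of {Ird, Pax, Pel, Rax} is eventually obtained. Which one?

Ird

G7: Cor and Arc on → Rho on.
G12: Arc and Rho on → Dor on.
G16: Rho, Zor, and Dor on → Yor on.
Yor is on, so Tal fires (G18).
Dor, Yor, and Cor are on, so Elm fires (G14).
Tal, Arc, and Elm are on, so Eld fires (G3).
Arc and Eld are on, so Tam fires (G4).
G8: Zor and Tam on → Ird on.
Pax would need Ven and Ird (G1), but Ven never turns on. Pel would need Ird and Rax (G6), but Rax never turns on. Rax would need Syl and Cor (G2), but Syl never turns on.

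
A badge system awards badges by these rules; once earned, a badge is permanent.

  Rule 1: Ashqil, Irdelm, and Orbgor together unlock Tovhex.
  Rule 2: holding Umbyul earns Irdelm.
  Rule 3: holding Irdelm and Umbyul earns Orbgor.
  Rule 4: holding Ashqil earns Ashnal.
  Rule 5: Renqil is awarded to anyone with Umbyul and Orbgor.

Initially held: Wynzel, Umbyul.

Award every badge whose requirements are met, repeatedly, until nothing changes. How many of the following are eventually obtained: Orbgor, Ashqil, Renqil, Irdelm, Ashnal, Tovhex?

With Umbyul, Irdelm is earned (Rule 2).
With Irdelm and Umbyul, Orbgor is earned (Rule 3).
With Umbyul and Orbgor, Renqil is earned (Rule 5).
Orbgor: reached.
No rule produces Ashqil, and it is not given.
Renqil: reached.
Irdelm: reached.
Ashnal would need Ashqil (Rule 4), but Ashqil is never earned.
Tovhex would need Ashqil, Irdelm, and Orbgor (Rule 1), but Ashqil is never earned.
Reached: Orbgor, Renqil, and Irdelm — 3 of the 6.

3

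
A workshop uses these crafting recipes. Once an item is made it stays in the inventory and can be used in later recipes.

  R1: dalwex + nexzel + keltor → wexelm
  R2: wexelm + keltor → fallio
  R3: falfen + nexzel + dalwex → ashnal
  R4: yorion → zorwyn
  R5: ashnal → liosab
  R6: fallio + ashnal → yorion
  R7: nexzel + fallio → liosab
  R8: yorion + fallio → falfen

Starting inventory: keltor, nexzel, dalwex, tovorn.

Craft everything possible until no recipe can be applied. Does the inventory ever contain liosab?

dalwex + nexzel + keltor → wexelm (R1).
wexelm + keltor → fallio (R2).
Using R7, nexzel and fallio make liosab.

Yes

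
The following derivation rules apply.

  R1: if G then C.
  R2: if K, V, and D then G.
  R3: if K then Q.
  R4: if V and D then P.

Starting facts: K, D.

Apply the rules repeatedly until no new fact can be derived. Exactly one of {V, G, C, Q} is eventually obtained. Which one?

Q

K holds, so Q follows (R3).
No rule produces V, and it is not given. C would need G (R1), but G is never established. G would need K, V, and D (R2), but V is never established.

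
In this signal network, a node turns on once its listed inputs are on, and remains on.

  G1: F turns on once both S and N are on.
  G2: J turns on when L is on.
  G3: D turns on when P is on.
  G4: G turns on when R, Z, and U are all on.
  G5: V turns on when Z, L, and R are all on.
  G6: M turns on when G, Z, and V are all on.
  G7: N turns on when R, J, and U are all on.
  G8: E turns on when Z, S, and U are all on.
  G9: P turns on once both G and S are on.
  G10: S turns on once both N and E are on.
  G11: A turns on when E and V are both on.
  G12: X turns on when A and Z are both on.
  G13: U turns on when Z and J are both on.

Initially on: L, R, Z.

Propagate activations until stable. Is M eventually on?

Yes

Z, L, and R are on, so V turns on (G5).
G2: L on → J on.
G13: Z and J on → U on.
R, Z, and U are on, so G turns on (G4).
G, Z, and V are on, so M turns on (G6).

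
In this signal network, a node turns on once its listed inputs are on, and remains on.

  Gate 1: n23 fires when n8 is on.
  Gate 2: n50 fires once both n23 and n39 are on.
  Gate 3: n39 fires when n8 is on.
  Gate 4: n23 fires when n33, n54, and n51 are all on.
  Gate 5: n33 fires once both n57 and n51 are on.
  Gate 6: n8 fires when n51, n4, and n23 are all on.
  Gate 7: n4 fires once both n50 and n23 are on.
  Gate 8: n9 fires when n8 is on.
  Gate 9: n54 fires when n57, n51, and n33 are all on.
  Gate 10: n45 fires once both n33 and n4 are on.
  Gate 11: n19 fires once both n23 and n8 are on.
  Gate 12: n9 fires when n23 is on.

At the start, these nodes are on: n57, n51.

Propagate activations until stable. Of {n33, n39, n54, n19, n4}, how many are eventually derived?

2

Gate 5: n57 and n51 on → n33 on.
n57, n51, and n33 are on, so n54 fires (Gate 9).
n33: reached.
n39 would need n8 (Gate 3), but n8 never turns on.
n54: reached.
n19 would need n23 and n8 (Gate 11), but n8 never turns on.
n4 would need n50 and n23 (Gate 7), but n50 never turns on.
Reached: n33 and n54 — 2 of the 5.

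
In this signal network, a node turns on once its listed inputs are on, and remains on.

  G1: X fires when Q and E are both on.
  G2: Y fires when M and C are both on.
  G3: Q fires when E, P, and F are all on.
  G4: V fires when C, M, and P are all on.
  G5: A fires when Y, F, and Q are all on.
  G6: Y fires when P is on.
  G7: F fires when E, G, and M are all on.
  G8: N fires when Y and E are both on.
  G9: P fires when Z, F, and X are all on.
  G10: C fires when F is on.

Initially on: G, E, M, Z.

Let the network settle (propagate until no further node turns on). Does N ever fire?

E, G, and M are on, so F fires (G7).
F is on, so C fires (G10).
G2: M and C on → Y on.
G8: Y and E on → N on.

Yes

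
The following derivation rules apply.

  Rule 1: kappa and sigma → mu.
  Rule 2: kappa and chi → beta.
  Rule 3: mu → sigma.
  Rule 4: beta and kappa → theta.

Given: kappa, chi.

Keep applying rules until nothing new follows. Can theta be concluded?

kappa and chi hold, so beta follows (Rule 2).
From beta and kappa, Rule 4 gives theta.

Yes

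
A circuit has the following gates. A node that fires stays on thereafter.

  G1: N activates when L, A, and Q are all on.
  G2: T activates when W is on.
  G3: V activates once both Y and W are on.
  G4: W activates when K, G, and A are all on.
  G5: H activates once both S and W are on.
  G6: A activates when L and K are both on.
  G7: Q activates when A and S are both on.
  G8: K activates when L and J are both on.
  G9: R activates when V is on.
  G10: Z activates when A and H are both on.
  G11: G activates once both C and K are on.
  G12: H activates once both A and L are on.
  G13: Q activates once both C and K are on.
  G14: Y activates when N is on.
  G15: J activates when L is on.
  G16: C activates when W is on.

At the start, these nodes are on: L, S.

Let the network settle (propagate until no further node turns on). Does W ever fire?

No

W would need K, G, and A (G4), but G never turns on.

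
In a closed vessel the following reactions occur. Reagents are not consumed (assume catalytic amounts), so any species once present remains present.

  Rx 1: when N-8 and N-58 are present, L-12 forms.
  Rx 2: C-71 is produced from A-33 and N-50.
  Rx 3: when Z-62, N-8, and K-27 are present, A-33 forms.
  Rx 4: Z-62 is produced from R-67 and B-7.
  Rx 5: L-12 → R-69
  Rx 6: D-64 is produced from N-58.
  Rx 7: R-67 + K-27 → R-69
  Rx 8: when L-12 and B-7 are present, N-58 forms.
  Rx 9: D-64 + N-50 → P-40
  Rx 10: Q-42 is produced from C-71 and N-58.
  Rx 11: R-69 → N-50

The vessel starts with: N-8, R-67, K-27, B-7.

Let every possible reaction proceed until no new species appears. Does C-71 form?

R-67 and K-27 present → R-69 forms (Rx 7).
R-67 and B-7 present → Z-62 forms (Rx 4).
Z-62, N-8, and K-27 present → A-33 forms (Rx 3).
R-69 present → N-50 forms (Rx 11).
A-33 and N-50 present → C-71 forms (Rx 2).

Yes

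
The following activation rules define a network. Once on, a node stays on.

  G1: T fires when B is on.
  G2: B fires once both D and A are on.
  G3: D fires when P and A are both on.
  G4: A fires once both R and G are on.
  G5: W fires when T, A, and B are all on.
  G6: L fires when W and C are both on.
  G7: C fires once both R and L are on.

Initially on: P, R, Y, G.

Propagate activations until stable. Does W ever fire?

Yes

R and G are on, so A fires (G4).
G3: P and A on → D on.
G2: D and A on → B on.
B is on, so T fires (G1).
G5: T, A, and B on → W on.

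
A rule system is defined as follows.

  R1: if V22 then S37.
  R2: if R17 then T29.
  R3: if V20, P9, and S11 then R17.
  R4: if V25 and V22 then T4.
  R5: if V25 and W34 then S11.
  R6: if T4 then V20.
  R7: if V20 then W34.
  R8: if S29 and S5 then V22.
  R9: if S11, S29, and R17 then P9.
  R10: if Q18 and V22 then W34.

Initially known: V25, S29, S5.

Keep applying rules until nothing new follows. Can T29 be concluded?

No

T29 would need R17 (R2), but R17 is never established.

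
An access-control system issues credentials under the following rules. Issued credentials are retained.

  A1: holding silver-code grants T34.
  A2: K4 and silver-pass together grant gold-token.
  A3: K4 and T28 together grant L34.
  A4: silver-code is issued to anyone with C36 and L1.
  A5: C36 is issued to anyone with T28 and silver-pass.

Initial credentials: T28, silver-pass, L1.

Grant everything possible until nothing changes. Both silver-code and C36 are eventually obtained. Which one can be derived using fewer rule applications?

C36: Holding T28 and silver-pass grants C36 (A5). [1 rule application]
silver-code: Holding T28 and silver-pass grants C36 (A5). Holding C36 and L1 grants silver-code (A4). [2 rule applications]
C36 needs fewer.

C36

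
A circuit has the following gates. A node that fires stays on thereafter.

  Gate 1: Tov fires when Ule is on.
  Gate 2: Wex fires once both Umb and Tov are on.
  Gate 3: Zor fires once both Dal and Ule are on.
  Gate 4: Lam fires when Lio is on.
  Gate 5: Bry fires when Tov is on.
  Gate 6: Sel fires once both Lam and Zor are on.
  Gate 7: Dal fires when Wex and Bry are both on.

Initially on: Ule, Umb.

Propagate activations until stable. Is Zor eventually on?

Yes

Ule is on, so Tov fires (Gate 1).
Gate 2: Umb and Tov on → Wex on.
Gate 5: Tov on → Bry on.
Gate 7: Wex and Bry on → Dal on.
Dal and Ule are on, so Zor fires (Gate 3).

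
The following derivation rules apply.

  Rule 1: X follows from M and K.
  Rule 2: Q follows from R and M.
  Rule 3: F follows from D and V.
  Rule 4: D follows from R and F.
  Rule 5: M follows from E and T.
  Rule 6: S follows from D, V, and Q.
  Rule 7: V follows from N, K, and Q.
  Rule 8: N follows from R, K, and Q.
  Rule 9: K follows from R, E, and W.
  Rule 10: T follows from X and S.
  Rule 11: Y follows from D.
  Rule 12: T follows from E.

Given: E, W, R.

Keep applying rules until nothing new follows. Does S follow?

No

S would need D, V, and Q (Rule 6), but D is never established.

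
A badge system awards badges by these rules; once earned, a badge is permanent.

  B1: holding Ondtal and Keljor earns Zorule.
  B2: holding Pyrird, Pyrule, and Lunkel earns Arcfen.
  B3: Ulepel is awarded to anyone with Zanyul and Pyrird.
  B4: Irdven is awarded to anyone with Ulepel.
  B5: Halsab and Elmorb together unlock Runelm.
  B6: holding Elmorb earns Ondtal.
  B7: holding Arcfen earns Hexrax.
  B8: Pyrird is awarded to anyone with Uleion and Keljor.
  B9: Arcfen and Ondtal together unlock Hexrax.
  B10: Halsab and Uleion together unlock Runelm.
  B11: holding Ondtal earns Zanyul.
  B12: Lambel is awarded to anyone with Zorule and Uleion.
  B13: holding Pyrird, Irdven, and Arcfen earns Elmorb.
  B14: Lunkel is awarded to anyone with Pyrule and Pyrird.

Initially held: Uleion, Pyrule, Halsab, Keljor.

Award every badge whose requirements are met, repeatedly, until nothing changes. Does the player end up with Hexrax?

With Uleion and Keljor, Pyrird is earned (B8).
With Pyrule and Pyrird, Lunkel is earned (B14).
With Pyrird, Pyrule, and Lunkel, Arcfen is earned (B2).
With Arcfen, Hexrax is earned (B7).

Yes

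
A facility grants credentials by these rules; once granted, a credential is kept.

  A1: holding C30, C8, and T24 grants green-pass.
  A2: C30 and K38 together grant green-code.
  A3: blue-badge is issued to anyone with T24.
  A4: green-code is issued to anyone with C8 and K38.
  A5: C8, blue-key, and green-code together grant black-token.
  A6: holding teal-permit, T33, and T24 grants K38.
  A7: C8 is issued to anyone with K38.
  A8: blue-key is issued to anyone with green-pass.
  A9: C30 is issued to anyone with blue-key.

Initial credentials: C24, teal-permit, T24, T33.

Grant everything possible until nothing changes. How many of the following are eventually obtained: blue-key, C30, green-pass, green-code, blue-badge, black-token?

2

Holding teal-permit, T33, and T24 grants K38 (A6).
Holding T24 grants blue-badge (A3).
Holding K38 grants C8 (A7).
Holding C8 and K38 grants green-code (A4).
blue-key would need green-pass (A8), but green-pass is never granted.
C30 would need blue-key (A9), but blue-key is never granted.
green-pass would need C30, C8, and T24 (A1), but C30 is never granted.
green-code: reached.
blue-badge: reached.
black-token would need C8, blue-key, and green-code (A5), but blue-key is never granted.
Reached: green-code and blue-badge — 2 of the 6.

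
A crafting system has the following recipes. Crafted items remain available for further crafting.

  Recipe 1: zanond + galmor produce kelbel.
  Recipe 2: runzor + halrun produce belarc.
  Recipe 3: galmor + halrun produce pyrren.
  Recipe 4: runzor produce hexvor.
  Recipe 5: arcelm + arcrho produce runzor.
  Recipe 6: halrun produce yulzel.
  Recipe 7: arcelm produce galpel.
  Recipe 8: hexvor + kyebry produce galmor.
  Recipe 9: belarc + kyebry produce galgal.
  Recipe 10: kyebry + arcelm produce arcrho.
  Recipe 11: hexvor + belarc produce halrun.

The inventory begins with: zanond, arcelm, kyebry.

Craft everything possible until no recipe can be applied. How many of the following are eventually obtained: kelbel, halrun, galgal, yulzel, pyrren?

Using Recipe 10, kyebry and arcelm make arcrho.
arcelm + arcrho → runzor (Recipe 5).
Using Recipe 4, runzor makes hexvor.
Using Recipe 8, hexvor and kyebry make galmor.
zanond + galmor → kelbel (Recipe 1).
kelbel: reached.
halrun would need hexvor and belarc (Recipe 11), but belarc is never obtained.
galgal would need belarc and kyebry (Recipe 9), but belarc is never obtained.
yulzel would need halrun (Recipe 6), but halrun is never obtained.
pyrren would need galmor and halrun (Recipe 3), but halrun is never obtained.
Reached: kelbel — 1 of the 5.

1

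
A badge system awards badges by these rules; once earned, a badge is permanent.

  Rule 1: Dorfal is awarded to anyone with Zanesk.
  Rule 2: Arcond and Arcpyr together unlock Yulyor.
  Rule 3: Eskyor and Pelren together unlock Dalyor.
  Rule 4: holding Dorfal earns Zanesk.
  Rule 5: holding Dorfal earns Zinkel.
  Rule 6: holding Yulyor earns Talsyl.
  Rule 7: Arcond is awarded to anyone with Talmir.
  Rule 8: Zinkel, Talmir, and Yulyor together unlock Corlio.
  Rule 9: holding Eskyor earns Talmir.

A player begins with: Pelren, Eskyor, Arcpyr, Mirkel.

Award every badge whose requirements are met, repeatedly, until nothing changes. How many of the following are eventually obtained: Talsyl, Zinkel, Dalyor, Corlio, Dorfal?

With Eskyor and Pelren, Dalyor is earned (Rule 3).
With Eskyor, Talmir is earned (Rule 9).
With Talmir, Arcond is earned (Rule 7).
With Arcond and Arcpyr, Yulyor is earned (Rule 2).
With Yulyor, Talsyl is earned (Rule 6).
Talsyl: reached.
Zinkel would need Dorfal (Rule 5), but Dorfal is never earned.
Dalyor: reached.
Corlio would need Zinkel, Talmir, and Yulyor (Rule 8), but Zinkel is never earned.
Dorfal would need Zanesk (Rule 1), but Zanesk is never earned.
Reached: Talsyl and Dalyor — 2 of the 5.

2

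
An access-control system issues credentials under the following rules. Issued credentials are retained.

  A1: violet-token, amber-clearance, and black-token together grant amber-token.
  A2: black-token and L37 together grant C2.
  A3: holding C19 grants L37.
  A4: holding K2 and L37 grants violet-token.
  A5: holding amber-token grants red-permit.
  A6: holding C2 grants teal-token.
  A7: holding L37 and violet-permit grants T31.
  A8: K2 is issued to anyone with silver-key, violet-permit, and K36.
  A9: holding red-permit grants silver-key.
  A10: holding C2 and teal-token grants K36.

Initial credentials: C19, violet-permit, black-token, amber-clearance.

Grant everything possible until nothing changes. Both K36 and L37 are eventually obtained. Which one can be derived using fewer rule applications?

L37: Holding C19 grants L37 (A3). [1 rule application]
K36: Holding C19 grants L37 (A3). Holding black-token and L37 grants C2 (A2). Holding C2 grants teal-token (A6). Holding C2 and teal-token grants K36 (A10). [4 rule applications]
L37 needs fewer.

L37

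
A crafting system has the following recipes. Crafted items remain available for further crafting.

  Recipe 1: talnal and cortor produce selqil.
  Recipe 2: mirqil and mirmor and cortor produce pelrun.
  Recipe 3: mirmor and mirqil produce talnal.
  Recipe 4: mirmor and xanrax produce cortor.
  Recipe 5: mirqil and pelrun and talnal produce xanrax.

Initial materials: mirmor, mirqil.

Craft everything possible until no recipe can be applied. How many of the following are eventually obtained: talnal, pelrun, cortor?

1

Using Recipe 3, mirmor and mirqil make talnal.
talnal: reached.
pelrun would need mirqil, mirmor, and cortor (Recipe 2), but cortor is never obtained.
cortor would need mirmor and xanrax (Recipe 4), but xanrax is never obtained.
Reached: talnal — 1 of the 3.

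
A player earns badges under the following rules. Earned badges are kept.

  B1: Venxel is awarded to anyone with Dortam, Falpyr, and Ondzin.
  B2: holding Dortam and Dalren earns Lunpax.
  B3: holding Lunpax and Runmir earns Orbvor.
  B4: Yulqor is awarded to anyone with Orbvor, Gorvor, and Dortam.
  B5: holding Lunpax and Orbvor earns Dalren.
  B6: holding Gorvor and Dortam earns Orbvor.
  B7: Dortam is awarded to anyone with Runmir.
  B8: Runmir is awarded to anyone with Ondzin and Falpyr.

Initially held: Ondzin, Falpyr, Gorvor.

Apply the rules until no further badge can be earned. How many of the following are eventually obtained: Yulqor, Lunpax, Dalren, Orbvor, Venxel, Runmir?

4

With Ondzin and Falpyr, Runmir is earned (B8).
With Runmir, Dortam is earned (B7).
With Dortam, Falpyr, and Ondzin, Venxel is earned (B1).
With Gorvor and Dortam, Orbvor is earned (B6).
With Orbvor, Gorvor, and Dortam, Yulqor is earned (B4).
Yulqor: reached.
Lunpax would need Dortam and Dalren (B2), but Dalren is never earned.
Dalren would need Lunpax and Orbvor (B5), but Lunpax is never earned.
Orbvor: reached.
Venxel: reached.
Runmir: reached.
Reached: Yulqor, Orbvor, Venxel, and Runmir — 4 of the 6.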